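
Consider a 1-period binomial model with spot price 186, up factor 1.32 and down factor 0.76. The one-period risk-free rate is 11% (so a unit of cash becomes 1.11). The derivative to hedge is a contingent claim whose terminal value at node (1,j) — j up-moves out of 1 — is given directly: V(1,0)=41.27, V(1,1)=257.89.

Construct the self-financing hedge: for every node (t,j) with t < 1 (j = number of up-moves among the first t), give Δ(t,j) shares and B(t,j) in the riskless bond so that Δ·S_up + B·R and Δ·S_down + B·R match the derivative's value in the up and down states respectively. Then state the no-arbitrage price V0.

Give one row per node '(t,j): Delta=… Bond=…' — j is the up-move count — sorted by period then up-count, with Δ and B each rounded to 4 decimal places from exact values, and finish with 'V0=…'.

(0,0): Delta=2.0797 Bond=-227.6705
V0=159.1509

Under the risk-neutral measure, an up-move has probability p* = (R−d)/(u−d) = 0.6250 and values discount at R = 1.11.
Terminal values V(1,·): V(1,0)=41.2700, V(1,1)=257.8900
(0,0): S=186.0000. Δ = (V_up−V_dn)/(S_up−S_dn) = (257.8900−41.2700)/(245.5200−141.3600) = 2.0797. V = [p*·257.8900 + (1−p*)·41.2700]/1.11 = 159.1509. B = V − Δ·S = -227.6705.
Each (Δ,B) replicates both successor values, so the strategy is self-financing and V0 is arbitrage-free.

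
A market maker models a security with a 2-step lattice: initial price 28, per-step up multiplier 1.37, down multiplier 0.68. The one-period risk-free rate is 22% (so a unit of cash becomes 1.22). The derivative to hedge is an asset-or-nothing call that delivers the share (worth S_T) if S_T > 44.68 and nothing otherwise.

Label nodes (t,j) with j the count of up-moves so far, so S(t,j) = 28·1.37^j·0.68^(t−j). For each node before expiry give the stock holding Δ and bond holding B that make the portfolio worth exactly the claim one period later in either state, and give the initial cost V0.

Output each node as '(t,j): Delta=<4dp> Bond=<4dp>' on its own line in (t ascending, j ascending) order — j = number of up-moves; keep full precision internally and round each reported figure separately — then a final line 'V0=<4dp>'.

(0,0): Delta=1.7449 Bond=-27.2323
(1,0): Delta=0.0000 Bond=0.0000
(1,1): Delta=1.9855 Bond=-42.4521
V0=21.6256

Since d<R<u, set p* = (R−d)/(u−d) = 0.7826; price each node as the discounted p*-expectation of its children.
At expiry t=2: V(2,0)=0.0000, V(2,1)=0.0000, V(2,2)=52.5532
Node (1,0) S=19.0400: V=(p*·0.0000+(1−p*)·0.0000)/1.22=0.0000; Δ=(0.0000−0.0000)/(26.0848−12.9472)=0.0000; B=V−Δ·S=0.0000
Node (1,1) S=38.3600: V=(p*·52.5532+(1−p*)·0.0000)/1.22=33.7120; Δ=(52.5532−0.0000)/(52.5532−26.0848)=1.9855; B=V−Δ·S=-42.4521
Node (0,0) S=28.0000: V=(p*·33.7120+(1−p*)·0.0000)/1.22=21.6256; Δ=(33.7120−0.0000)/(38.3600−19.0400)=1.7449; B=V−Δ·S=-27.2323
Root portfolio cost Δ·28+B reproduces V0=21.6256.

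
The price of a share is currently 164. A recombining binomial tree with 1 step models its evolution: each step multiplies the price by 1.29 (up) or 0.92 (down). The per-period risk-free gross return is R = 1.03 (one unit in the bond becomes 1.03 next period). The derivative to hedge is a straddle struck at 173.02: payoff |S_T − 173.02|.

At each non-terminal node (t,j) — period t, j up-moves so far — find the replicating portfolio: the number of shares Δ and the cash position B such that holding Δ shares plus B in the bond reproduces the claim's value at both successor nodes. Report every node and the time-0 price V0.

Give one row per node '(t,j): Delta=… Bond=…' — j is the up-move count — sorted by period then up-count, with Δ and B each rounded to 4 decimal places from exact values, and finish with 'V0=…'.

(0,0): Delta=0.2703 Bond=-18.0955
V0=26.2288

Risk-neutral probability p* = (R−d)/(u−d) = (1.03−0.92)/(1.29−0.92) = 0.2973.
Terminal payoffs: V(1,0)=22.1400, V(1,1)=38.5400
(0,0): S=164.0000. Δ = (V_up−V_dn)/(S_up−S_dn) = (38.5400−22.1400)/(211.5600−150.8800) = 0.2703. V = [p*·38.5400 + (1−p*)·22.1400]/1.03 = 26.2288. B = V − Δ·S = -18.0955.
Self-financing check: at every node Δ·S+B equals the discounted successor values.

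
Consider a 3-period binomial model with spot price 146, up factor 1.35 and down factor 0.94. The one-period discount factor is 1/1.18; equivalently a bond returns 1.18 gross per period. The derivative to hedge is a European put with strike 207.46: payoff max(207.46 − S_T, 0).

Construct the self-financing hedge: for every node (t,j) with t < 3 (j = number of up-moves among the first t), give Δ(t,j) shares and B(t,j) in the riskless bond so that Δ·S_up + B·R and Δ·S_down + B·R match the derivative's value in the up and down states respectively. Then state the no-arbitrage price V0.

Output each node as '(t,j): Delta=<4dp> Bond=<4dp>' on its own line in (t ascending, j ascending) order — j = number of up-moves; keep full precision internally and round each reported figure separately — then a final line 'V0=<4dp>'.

(0,0): Delta=-0.3031 Bond=54.1048
(1,0): Delta=-0.6239 Bond=107.8770
(1,1): Delta=-0.1448 Bond=32.6533
(2,0): Delta=-1.0000 Bond=175.8136
(2,1): Delta=-0.4384 Bond=92.9274
(2,2): Delta=0.0000 Bond=0.0000
V0=9.8590

No-arbitrage ⇒ martingale measure with p* = (R−d)/(u−d) = 0.5854.
At expiry t=3: V(3,0)=86.1947, V(3,1)=33.3024, V(3,2)=0.0000, V(3,3)=0.0000
Node (2,0) S=129.0056: V=(p*·33.3024+(1−p*)·86.1947)/1.18=46.8080; Δ=(33.3024−86.1947)/(174.1576−121.2653)=-1.0000; B=V−Δ·S=175.8136
Node (2,1) S=185.2740: V=(p*·0.0000+(1−p*)·33.3024)/1.18=11.7020; Δ=(0.0000−33.3024)/(250.1199−174.1576)=-0.4384; B=V−Δ·S=92.9274
Node (2,2) S=266.0850: V=(p*·0.0000+(1−p*)·0.0000)/1.18=0.0000; Δ=(0.0000−0.0000)/(359.2148−250.1199)=0.0000; B=V−Δ·S=0.0000
Node (1,0) S=137.2400: V=(p*·11.7020+(1−p*)·46.8080)/1.18=22.2526; Δ=(11.7020−46.8080)/(185.2740−129.0056)=-0.6239; B=V−Δ·S=107.8770
Node (1,1) S=197.1000: V=(p*·0.0000+(1−p*)·11.7020)/1.18=4.1119; Δ=(0.0000−11.7020)/(266.0850−185.2740)=-0.1448; B=V−Δ·S=32.6533
Node (0,0) S=146.0000: V=(p*·4.1119+(1−p*)·22.2526)/1.18=9.8590; Δ=(4.1119−22.2526)/(197.1000−137.2400)=-0.3031; B=V−Δ·S=54.1048
Root portfolio cost Δ·146+B reproduces V0=9.8590.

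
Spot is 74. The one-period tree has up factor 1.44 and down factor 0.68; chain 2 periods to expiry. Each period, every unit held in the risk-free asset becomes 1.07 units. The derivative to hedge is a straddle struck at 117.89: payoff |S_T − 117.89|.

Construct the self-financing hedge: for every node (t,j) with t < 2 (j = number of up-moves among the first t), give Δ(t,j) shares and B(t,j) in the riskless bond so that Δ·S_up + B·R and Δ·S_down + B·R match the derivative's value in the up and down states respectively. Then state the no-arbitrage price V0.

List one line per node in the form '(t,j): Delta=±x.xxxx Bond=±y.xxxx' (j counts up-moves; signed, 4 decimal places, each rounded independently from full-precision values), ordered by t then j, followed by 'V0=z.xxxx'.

(0,0): Delta=-0.3936 Bond=74.4512
(1,0): Delta=-1.0000 Bond=110.1776
(1,1): Delta=-0.1219 Bond=50.7129
V0=45.3259

The replicating-portfolio and risk-neutral prices coincide; use p* = (1.07−0.68)/(1.44−0.68) = 0.5132 for the latter.
Terminal payoffs: V(2,0)=83.6724, V(2,1)=45.4292, V(2,2)=35.5564
(1,0): S=50.3200. Δ = (V_up−V_dn)/(S_up−S_dn) = (45.4292−83.6724)/(72.4608−34.2176) = -1.0000. V = [p*·45.4292 + (1−p*)·83.6724]/1.07 = 59.8576. B = V − Δ·S = 110.1776.
(1,1): S=106.5600. Δ = (V_up−V_dn)/(S_up−S_dn) = (35.5564−45.4292)/(153.4464−72.4608) = -0.1219. V = [p*·35.5564 + (1−p*)·45.4292]/1.07 = 37.7223. B = V − Δ·S = 50.7129.
(0,0): S=74.0000. Δ = (V_up−V_dn)/(S_up−S_dn) = (37.7223−59.8576)/(106.5600−50.3200) = -0.3936. V = [p*·37.7223 + (1−p*)·59.8576]/1.07 = 45.3259. B = V − Δ·S = 74.4512.
Each (Δ,B) replicates both successor values, so the strategy is self-financing and V0 is arbitrage-free.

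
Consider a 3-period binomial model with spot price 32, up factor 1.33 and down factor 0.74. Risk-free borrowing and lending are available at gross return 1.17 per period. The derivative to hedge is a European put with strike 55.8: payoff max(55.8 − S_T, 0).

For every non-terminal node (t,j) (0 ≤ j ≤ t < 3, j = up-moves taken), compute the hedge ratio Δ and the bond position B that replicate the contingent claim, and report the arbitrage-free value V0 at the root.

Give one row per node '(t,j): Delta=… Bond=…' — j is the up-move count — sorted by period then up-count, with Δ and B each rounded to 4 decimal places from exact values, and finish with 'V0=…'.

(0,0): Delta=-0.5996 Bond=26.7351
(1,0): Delta=-1.0000 Bond=40.7627
(1,1): Delta=-0.5166 Bond=27.7516
(2,0): Delta=-1.0000 Bond=47.6923
(2,1): Delta=-1.0000 Bond=47.6923
(2,2): Delta=-0.4166 Bond=26.8051
V0=7.5494

Under the risk-neutral measure, an up-move has probability p* = (R−d)/(u−d) = 0.7288 and values discount at R = 1.17.
Terminal payoffs: V(3,0)=42.8328, V(3,1)=32.4941, V(3,2)=13.9124, V(3,3)=0.0000
  t=2,j=0: stock 17.5232 → up 23.3059 (V=32.4941), down 12.9672 (V=42.8328). Price 30.1691; hedge Δ=-1.0000, bond B=47.6923.
  t=2,j=1: stock 31.4944 → up 41.8876 (V=13.9124), down 23.3059 (V=32.4941). Price 16.1979; hedge Δ=-1.0000, bond B=47.6923.
  t=2,j=2: stock 56.6048 → up 75.2844 (V=0.0000), down 41.8876 (V=13.9124). Price 3.2247; hedge Δ=-0.4166, bond B=26.8051.
  t=1,j=0: stock 23.6800 → up 31.4944 (V=16.1979), down 17.5232 (V=30.1691). Price 17.0827; hedge Δ=-1.0000, bond B=40.7627.
  t=1,j=1: stock 42.5600 → up 56.6048 (V=3.2247), down 31.4944 (V=16.1979). Price 5.7631; hedge Δ=-0.5166, bond B=27.7516.
  t=0,j=0: stock 32.0000 → up 42.5600 (V=5.7631), down 23.6800 (V=17.0827). Price 7.5494; hedge Δ=-0.5996, bond B=26.7351.
Each (Δ,B) replicates both successor values, so the strategy is self-financing and V0 is arbitrage-free.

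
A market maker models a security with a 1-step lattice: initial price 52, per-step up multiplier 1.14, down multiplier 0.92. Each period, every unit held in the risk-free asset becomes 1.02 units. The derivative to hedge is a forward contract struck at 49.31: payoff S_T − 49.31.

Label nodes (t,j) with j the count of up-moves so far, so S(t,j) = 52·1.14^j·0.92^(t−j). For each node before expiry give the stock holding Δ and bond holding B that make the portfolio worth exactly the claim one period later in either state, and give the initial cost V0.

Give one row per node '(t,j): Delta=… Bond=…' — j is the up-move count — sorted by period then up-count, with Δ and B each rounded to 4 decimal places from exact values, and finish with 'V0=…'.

Risk-neutral probability p* = (R−d)/(u−d) = (1.02−0.92)/(1.14−0.92) = 0.4545.
At expiry t=1: V(1,0)=-1.4700, V(1,1)=9.9700
  t=0,j=0: stock 52.0000 → up 59.2800 (V=9.9700), down 47.8400 (V=-1.4700). Price 3.6569; hedge Δ=1.0000, bond B=-48.3431.
The time-0 hedge costs 3.6569, which is the no-arbitrage price.

(0,0): Delta=1.0000 Bond=-48.3431
V0=3.6569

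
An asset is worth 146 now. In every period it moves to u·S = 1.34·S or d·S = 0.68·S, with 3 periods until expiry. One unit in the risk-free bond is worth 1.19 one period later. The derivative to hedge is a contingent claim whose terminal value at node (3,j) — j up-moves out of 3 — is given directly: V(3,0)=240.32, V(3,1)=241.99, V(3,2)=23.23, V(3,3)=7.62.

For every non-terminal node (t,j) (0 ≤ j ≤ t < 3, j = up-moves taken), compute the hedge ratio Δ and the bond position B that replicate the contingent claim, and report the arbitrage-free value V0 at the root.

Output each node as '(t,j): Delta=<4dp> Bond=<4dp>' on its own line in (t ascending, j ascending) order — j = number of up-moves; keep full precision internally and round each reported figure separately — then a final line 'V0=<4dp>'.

(0,0): Delta=-0.6308 Bond=118.6597
(1,0): Delta=-2.1630 Bond=293.3294
(1,1): Delta=-0.4021 Bond=96.4627
(2,0): Delta=0.0375 Bond=200.5037
(2,1): Delta=-2.4915 Bond=392.7555
(2,2): Delta=-0.0902 Bond=33.0362
V0=26.5675

Risk-neutral probability p* = (R−d)/(u−d) = (1.19−0.68)/(1.34−0.68) = 0.7727.
Terminal values V(3,·): V(3,0)=240.3200, V(3,1)=241.9900, V(3,2)=23.2300, V(3,3)=7.6200
(2,0): S=67.5104. Δ = (V_up−V_dn)/(S_up−S_dn) = (241.9900−240.3200)/(90.4639−45.9071) = 0.0375. V = [p*·241.9900 + (1−p*)·240.3200]/1.19 = 203.0340. B = V − Δ·S = 200.5037.
(2,1): S=133.0352. Δ = (V_up−V_dn)/(S_up−S_dn) = (23.2300−241.9900)/(178.2672−90.4639) = -2.4915. V = [p*·23.2300 + (1−p*)·241.9900]/1.19 = 61.3010. B = V − Δ·S = 392.7555.
(2,2): S=262.1576. Δ = (V_up−V_dn)/(S_up−S_dn) = (7.6200−23.2300)/(351.2912−178.2672) = -0.0902. V = [p*·7.6200 + (1−p*)·23.2300]/1.19 = 9.3846. B = V − Δ·S = 33.0362.
(1,0): S=99.2800. Δ = (V_up−V_dn)/(S_up−S_dn) = (61.3010−203.0340)/(133.0352−67.5104) = -2.1630. V = [p*·61.3010 + (1−p*)·203.0340]/1.19 = 78.5824. B = V − Δ·S = 293.3294.
(1,1): S=195.6400. Δ = (V_up−V_dn)/(S_up−S_dn) = (9.3846−61.3010)/(262.1576−133.0352) = -0.4021. V = [p*·9.3846 + (1−p*)·61.3010]/1.19 = 17.8015. B = V − Δ·S = 96.4627.
(0,0): S=146.0000. Δ = (V_up−V_dn)/(S_up−S_dn) = (17.8015−78.5824)/(195.6400−99.2800) = -0.6308. V = [p*·17.8015 + (1−p*)·78.5824]/1.19 = 26.5675. B = V − Δ·S = 118.6597.
The time-0 hedge costs 26.5675, which is the no-arbitrage price.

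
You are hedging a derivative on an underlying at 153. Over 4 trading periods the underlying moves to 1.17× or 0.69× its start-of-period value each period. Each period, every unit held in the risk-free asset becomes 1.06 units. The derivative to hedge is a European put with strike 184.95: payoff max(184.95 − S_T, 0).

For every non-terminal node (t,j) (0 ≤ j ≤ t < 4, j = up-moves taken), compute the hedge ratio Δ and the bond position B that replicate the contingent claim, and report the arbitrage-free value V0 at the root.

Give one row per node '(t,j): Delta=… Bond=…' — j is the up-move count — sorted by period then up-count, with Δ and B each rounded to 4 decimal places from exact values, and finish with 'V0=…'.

(0,0): Delta=-0.4672 Bond=93.4312
(1,0): Delta=-1.0000 Bond=155.2876
(1,1): Delta=-0.3738 Bond=82.3140
(2,0): Delta=-1.0000 Bond=164.6048
(2,1): Delta=-1.0000 Bond=164.6048
(2,2): Delta=-0.2640 Bond=64.2563
(3,0): Delta=-1.0000 Bond=174.4811
(3,1): Delta=-1.0000 Bond=174.4811
(3,2): Delta=-1.0000 Bond=174.4811
(3,3): Delta=-0.1349 Bond=36.4883
V0=21.9537

Under the risk-neutral measure, an up-move has probability p* = (R−d)/(u−d) = 0.7708 and values discount at R = 1.06.
Payoff layer (t=4): V(4,0)=150.2693, V(4,1)=126.1436, V(4,2)=85.2348, V(4,3)=15.8677, V(4,4)=0.0000
Node (3,0) S=50.2619: V=(p*·126.1436+(1−p*)·150.2693)/1.06=124.2193; Δ=(126.1436−150.2693)/(58.8064−34.6807)=-1.0000; B=V−Δ·S=174.4811
Node (3,1) S=85.2267: V=(p*·85.2348+(1−p*)·126.1436)/1.06=89.2545; Δ=(85.2348−126.1436)/(99.7152−58.8064)=-1.0000; B=V−Δ·S=174.4811
Node (3,2) S=144.5148: V=(p*·15.8677+(1−p*)·85.2348)/1.06=29.9664; Δ=(15.8677−85.2348)/(169.0823−99.7152)=-1.0000; B=V−Δ·S=174.4811
Node (3,3) S=245.0468: V=(p*·0.0000+(1−p*)·15.8677)/1.06=3.4305; Δ=(0.0000−15.8677)/(286.7047−169.0823)=-0.1349; B=V−Δ·S=36.4883
Node (2,0) S=72.8433: V=(p*·89.2545+(1−p*)·124.2193)/1.06=91.7615; Δ=(89.2545−124.2193)/(85.2267−50.2619)=-1.0000; B=V−Δ·S=164.6048
Node (2,1) S=123.5169: V=(p*·29.9664+(1−p*)·89.2545)/1.06=41.0879; Δ=(29.9664−89.2545)/(144.5148−85.2267)=-1.0000; B=V−Δ·S=164.6048
Node (2,2) S=209.4417: V=(p*·3.4305+(1−p*)·29.9664)/1.06=8.9733; Δ=(3.4305−29.9664)/(245.0468−144.5148)=-0.2640; B=V−Δ·S=64.2563
Node (1,0) S=105.5700: V=(p*·41.0879+(1−p*)·91.7615)/1.06=49.7176; Δ=(41.0879−91.7615)/(123.5169−72.8433)=-1.0000; B=V−Δ·S=155.2876
Node (1,1) S=179.0100: V=(p*·8.9733+(1−p*)·41.0879)/1.06=15.4084; Δ=(8.9733−41.0879)/(209.4417−123.5169)=-0.3738; B=V−Δ·S=82.3140
Node (0,0) S=153.0000: V=(p*·15.4084+(1−p*)·49.7176)/1.06=21.9537; Δ=(15.4084−49.7176)/(179.0100−105.5700)=-0.4672; B=V−Δ·S=93.4312
The time-0 hedge costs 21.9537, which is the no-arbitrage price.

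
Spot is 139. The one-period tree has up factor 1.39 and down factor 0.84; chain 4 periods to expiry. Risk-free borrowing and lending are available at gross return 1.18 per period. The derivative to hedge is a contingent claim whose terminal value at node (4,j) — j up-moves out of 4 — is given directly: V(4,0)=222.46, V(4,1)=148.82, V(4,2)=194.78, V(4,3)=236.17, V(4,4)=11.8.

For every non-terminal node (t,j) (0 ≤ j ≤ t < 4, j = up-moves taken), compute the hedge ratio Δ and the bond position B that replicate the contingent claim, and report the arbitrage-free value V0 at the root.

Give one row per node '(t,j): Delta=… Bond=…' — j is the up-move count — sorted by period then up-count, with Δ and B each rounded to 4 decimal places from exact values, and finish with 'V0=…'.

The replicating-portfolio and risk-neutral prices coincide; use p* = (1.18−0.84)/(1.39−0.84) = 0.6182 for the latter.
Payoff layer (t=4): V(4,0)=222.4600, V(4,1)=148.8200, V(4,2)=194.7800, V(4,3)=236.1700, V(4,4)=11.8000
  t=3,j=0: stock 82.3859 → up 114.5163 (V=148.8200), down 69.2041 (V=222.4600). Price 149.9467; hedge Δ=-1.6252, bond B=283.8376.
  t=3,j=1: stock 136.3290 → up 189.4973 (V=194.7800), down 114.5163 (V=148.8200). Price 150.1963; hedge Δ=0.6130, bond B=66.6327.
  t=3,j=2: stock 225.5920 → up 313.5729 (V=236.1700), down 189.4973 (V=194.7800). Price 186.7513; hedge Δ=0.3336, bond B=111.4968.
  t=3,j=3: stock 373.3010 → up 518.8884 (V=11.8000), down 313.5729 (V=236.1700). Price 82.6005; hedge Δ=-1.0928, bond B=490.5459.
  t=2,j=0: stock 98.0784 → up 136.3290 (V=150.1963), down 82.3859 (V=149.9467). Price 127.2042; hedge Δ=0.0046, bond B=126.7504.
  t=2,j=1: stock 162.2964 → up 225.5920 (V=186.7513), down 136.3290 (V=150.1963). Price 146.4355; hedge Δ=0.4095, bond B=79.9719.
  t=2,j=2: stock 268.5619 → up 373.3010 (V=82.6005), down 225.5920 (V=186.7513). Price 103.7010; hedge Δ=-0.7051, bond B=293.0662.
  t=1,j=0: stock 116.7600 → up 162.2964 (V=146.4355), down 98.0784 (V=127.2042). Price 117.8752; hedge Δ=0.2995, bond B=82.9091.
  t=1,j=1: stock 193.2100 → up 268.5619 (V=103.7010), down 162.2964 (V=146.4355). Price 101.7100; hedge Δ=-0.4021, bond B=179.4092.
  t=0,j=0: stock 139.0000 → up 193.2100 (V=101.7100), down 116.7600 (V=117.8752). Price 91.4256; hedge Δ=-0.2114, bond B=120.8167.
Check: Δ(0,0)·S0 + B(0,0) = 91.4256 = V0.

(0,0): Delta=-0.2114 Bond=120.8167
(1,0): Delta=0.2995 Bond=82.9091
(1,1): Delta=-0.4021 Bond=179.4092
(2,0): Delta=0.0046 Bond=126.7504
(2,1): Delta=0.4095 Bond=79.9719
(2,2): Delta=-0.7051 Bond=293.0662
(3,0): Delta=-1.6252 Bond=283.8376
(3,1): Delta=0.6130 Bond=66.6327
(3,2): Delta=0.3336 Bond=111.4968
(3,3): Delta=-1.0928 Bond=490.5459
V0=91.4256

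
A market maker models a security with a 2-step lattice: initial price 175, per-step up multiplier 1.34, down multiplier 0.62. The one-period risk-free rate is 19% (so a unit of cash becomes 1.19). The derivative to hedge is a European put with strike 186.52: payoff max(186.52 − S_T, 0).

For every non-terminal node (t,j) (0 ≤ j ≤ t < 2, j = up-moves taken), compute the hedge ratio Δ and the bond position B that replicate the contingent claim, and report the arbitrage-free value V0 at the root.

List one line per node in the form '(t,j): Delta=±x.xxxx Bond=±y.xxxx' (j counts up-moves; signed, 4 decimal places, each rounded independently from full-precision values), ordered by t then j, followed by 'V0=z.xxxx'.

No-arbitrage ⇒ martingale measure with p* = (R−d)/(u−d) = 0.7917.
Terminal values V(2,·): V(2,0)=119.2500, V(2,1)=41.1300, V(2,2)=0.0000
(1,0): S=108.5000. Δ = (V_up−V_dn)/(S_up−S_dn) = (41.1300−119.2500)/(145.3900−67.2700) = -1.0000. V = [p*·41.1300 + (1−p*)·119.2500]/1.19 = 48.2395. B = V − Δ·S = 156.7395.
(1,1): S=234.5000. Δ = (V_up−V_dn)/(S_up−S_dn) = (0.0000−41.1300)/(314.2300−145.3900) = -0.2436. V = [p*·0.0000 + (1−p*)·41.1300]/1.19 = 7.2006. B = V − Δ·S = 64.3256.
(0,0): S=175.0000. Δ = (V_up−V_dn)/(S_up−S_dn) = (7.2006−48.2395)/(234.5000−108.5000) = -0.3257. V = [p*·7.2006 + (1−p*)·48.2395]/1.19 = 13.2356. B = V − Δ·S = 70.2340.
Self-financing check: at every node Δ·S+B equals the discounted successor values.

(0,0): Delta=-0.3257 Bond=70.2340
(1,0): Delta=-1.0000 Bond=156.7395
(1,1): Delta=-0.2436 Bond=64.3256
V0=13.2356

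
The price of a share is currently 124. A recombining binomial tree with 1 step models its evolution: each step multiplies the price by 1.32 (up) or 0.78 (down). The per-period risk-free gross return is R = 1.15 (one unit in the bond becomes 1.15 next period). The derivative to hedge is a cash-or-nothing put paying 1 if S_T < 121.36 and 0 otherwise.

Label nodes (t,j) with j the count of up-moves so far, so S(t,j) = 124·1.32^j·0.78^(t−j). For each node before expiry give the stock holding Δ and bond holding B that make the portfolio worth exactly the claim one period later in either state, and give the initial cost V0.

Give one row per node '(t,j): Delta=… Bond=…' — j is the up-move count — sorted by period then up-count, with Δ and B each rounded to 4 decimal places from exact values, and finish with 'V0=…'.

Under the risk-neutral measure, an up-move has probability p* = (R−d)/(u−d) = 0.6852 and values discount at R = 1.15.
Terminal values V(1,·): V(1,0)=1.0000, V(1,1)=0.0000
(0,0): S=124.0000. Δ = (V_up−V_dn)/(S_up−S_dn) = (0.0000−1.0000)/(163.6800−96.7200) = -0.0149. V = [p*·0.0000 + (1−p*)·1.0000]/1.15 = 0.2738. B = V − Δ·S = 2.1256.
Self-financing check: at every node Δ·S+B equals the discounted successor values.

(0,0): Delta=-0.0149 Bond=2.1256
V0=0.2738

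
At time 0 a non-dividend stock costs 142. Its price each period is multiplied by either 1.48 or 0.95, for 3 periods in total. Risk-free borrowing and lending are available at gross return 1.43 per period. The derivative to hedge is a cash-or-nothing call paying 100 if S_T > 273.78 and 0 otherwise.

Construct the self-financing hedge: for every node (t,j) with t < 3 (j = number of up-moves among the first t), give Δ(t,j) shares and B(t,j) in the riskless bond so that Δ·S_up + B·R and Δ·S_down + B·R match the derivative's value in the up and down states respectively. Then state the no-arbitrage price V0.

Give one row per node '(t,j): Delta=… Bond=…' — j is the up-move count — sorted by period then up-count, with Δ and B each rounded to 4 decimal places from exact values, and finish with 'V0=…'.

(0,0): Delta=0.1110 Bond=17.5749
(1,0): Delta=0.8858 Bond=-79.3855
(1,1): Delta=0.0592 Bond=36.0194
(2,0): Delta=0.0000 Bond=0.0000
(2,1): Delta=0.9450 Bond=-125.3464
(2,2): Delta=0.0000 Bond=69.9301
V0=33.3417

No-arbitrage ⇒ martingale measure with p* = (R−d)/(u−d) = 0.9057.
Payoff layer (t=3): V(3,0)=0.0000, V(3,1)=0.0000, V(3,2)=100.0000, V(3,3)=100.0000
  t=2,j=0: stock 128.1550 → up 189.6694 (V=0.0000), down 121.7472 (V=0.0000). Price 0.0000; hedge Δ=0.0000, bond B=0.0000.
  t=2,j=1: stock 199.6520 → up 295.4850 (V=100.0000), down 189.6694 (V=0.0000). Price 63.3329; hedge Δ=0.9450, bond B=-125.3464.
  t=2,j=2: stock 311.0368 → up 460.3345 (V=100.0000), down 295.4850 (V=100.0000). Price 69.9301; hedge Δ=0.0000, bond B=69.9301.
  t=1,j=0: stock 134.9000 → up 199.6520 (V=63.3329), down 128.1550 (V=0.0000). Price 40.1106; hedge Δ=0.8858, bond B=-79.3855.
  t=1,j=1: stock 210.1600 → up 311.0368 (V=69.9301), down 199.6520 (V=63.3329). Price 48.4669; hedge Δ=0.0592, bond B=36.0194.
  t=0,j=0: stock 142.0000 → up 210.1600 (V=48.4669), down 134.9000 (V=40.1106). Price 33.3417; hedge Δ=0.1110, bond B=17.5749.
Check: Δ(0,0)·S0 + B(0,0) = 33.3417 = V0.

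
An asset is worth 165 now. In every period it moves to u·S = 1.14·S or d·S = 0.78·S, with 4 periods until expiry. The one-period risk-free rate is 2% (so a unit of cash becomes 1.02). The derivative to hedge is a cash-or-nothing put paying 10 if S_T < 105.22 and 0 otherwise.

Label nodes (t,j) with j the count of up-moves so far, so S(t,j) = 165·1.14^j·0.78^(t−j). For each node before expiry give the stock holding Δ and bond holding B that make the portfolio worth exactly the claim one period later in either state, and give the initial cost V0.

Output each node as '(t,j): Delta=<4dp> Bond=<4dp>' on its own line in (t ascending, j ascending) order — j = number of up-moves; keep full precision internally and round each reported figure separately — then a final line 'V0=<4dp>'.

Under the risk-neutral measure, an up-move has probability p* = (R−d)/(u−d) = 0.6667 and values discount at R = 1.02.
Terminal values V(4,·): V(4,0)=10.0000, V(4,1)=10.0000, V(4,2)=0.0000, V(4,3)=0.0000, V(4,4)=0.0000
Node (3,0) S=78.3011: V=(p*·10.0000+(1−p*)·10.0000)/1.02=9.8039; Δ=(10.0000−10.0000)/(89.2632−61.0748)=0.0000; B=V−Δ·S=9.8039
Node (3,1) S=114.4400: V=(p*·0.0000+(1−p*)·10.0000)/1.02=3.2680; Δ=(0.0000−10.0000)/(130.4616−89.2632)=-0.2427; B=V−Δ·S=31.0458
Node (3,2) S=167.2585: V=(p*·0.0000+(1−p*)·0.0000)/1.02=0.0000; Δ=(0.0000−0.0000)/(190.6747−130.4616)=0.0000; B=V−Δ·S=0.0000
Node (3,3) S=244.4548: V=(p*·0.0000+(1−p*)·0.0000)/1.02=0.0000; Δ=(0.0000−0.0000)/(278.6784−190.6747)=0.0000; B=V−Δ·S=0.0000
Node (2,0) S=100.3860: V=(p*·3.2680+(1−p*)·9.8039)/1.02=5.3398; Δ=(3.2680−9.8039)/(114.4400−78.3011)=-0.1809; B=V−Δ·S=23.4952
Node (2,1) S=146.7180: V=(p*·0.0000+(1−p*)·3.2680)/1.02=1.0680; Δ=(0.0000−3.2680)/(167.2585−114.4400)=-0.0619; B=V−Δ·S=10.1457
Node (2,2) S=214.4340: V=(p*·0.0000+(1−p*)·0.0000)/1.02=0.0000; Δ=(0.0000−0.0000)/(244.4548−167.2585)=0.0000; B=V−Δ·S=0.0000
Node (1,0) S=128.7000: V=(p*·1.0680+(1−p*)·5.3398)/1.02=2.4431; Δ=(1.0680−5.3398)/(146.7180−100.3860)=-0.0922; B=V−Δ·S=14.3093
Node (1,1) S=188.1000: V=(p*·0.0000+(1−p*)·1.0680)/1.02=0.3490; Δ=(0.0000−1.0680)/(214.4340−146.7180)=-0.0158; B=V−Δ·S=3.3156
Node (0,0) S=165.0000: V=(p*·0.3490+(1−p*)·2.4431)/1.02=1.0265; Δ=(0.3490−2.4431)/(188.1000−128.7000)=-0.0353; B=V−Δ·S=6.8433
Check: Δ(0,0)·S0 + B(0,0) = 1.0265 = V0.

(0,0): Delta=-0.0353 Bond=6.8433
(1,0): Delta=-0.0922 Bond=14.3093
(1,1): Delta=-0.0158 Bond=3.3156
(2,0): Delta=-0.1809 Bond=23.4952
(2,1): Delta=-0.0619 Bond=10.1457
(2,2): Delta=0.0000 Bond=0.0000
(3,0): Delta=0.0000 Bond=9.8039
(3,1): Delta=-0.2427 Bond=31.0458
(3,2): Delta=0.0000 Bond=0.0000
(3,3): Delta=0.0000 Bond=0.0000
V0=1.0265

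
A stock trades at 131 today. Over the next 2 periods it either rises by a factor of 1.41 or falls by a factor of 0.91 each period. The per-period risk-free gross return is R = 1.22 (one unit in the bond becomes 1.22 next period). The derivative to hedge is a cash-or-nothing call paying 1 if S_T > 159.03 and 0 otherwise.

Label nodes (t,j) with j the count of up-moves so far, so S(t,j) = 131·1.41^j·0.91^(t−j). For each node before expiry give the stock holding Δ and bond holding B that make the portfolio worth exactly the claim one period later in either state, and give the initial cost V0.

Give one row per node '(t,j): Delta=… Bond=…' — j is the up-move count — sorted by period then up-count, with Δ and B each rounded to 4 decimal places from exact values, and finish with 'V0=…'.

Risk-neutral probability p* = (R−d)/(u−d) = (1.22−0.91)/(1.41−0.91) = 0.6200.
Terminal values V(2,·): V(2,0)=0.0000, V(2,1)=1.0000, V(2,2)=1.0000
(1,0): S=119.2100. Δ = (V_up−V_dn)/(S_up−S_dn) = (1.0000−0.0000)/(168.0861−108.4811) = 0.0168. V = [p*·1.0000 + (1−p*)·0.0000]/1.22 = 0.5082. B = V − Δ·S = -1.4918.
(1,1): S=184.7100. Δ = (V_up−V_dn)/(S_up−S_dn) = (1.0000−1.0000)/(260.4411−168.0861) = 0.0000. V = [p*·1.0000 + (1−p*)·1.0000]/1.22 = 0.8197. B = V − Δ·S = 0.8197.
(0,0): S=131.0000. Δ = (V_up−V_dn)/(S_up−S_dn) = (0.8197−0.5082)/(184.7100−119.2100) = 0.0048. V = [p*·0.8197 + (1−p*)·0.5082]/1.22 = 0.5748. B = V − Δ·S = -0.0481.
Self-financing check: at every node Δ·S+B equals the discounted successor values.

(0,0): Delta=0.0048 Bond=-0.0481
(1,0): Delta=0.0168 Bond=-1.4918
(1,1): Delta=0.0000 Bond=0.8197
V0=0.5748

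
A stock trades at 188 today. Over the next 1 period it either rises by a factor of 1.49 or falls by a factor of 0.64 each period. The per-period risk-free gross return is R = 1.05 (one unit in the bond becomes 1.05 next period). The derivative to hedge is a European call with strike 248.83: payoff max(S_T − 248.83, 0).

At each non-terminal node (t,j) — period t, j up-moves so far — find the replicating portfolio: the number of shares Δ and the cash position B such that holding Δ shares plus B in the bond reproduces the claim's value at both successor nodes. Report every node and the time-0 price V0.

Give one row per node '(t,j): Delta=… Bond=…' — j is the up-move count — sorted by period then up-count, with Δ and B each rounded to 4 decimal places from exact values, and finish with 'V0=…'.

Risk-neutral probability p* = (R−d)/(u−d) = (1.05−0.64)/(1.49−0.64) = 0.4824.
Payoff layer (t=1): V(1,0)=0.0000, V(1,1)=31.2900
  t=0,j=0: stock 188.0000 → up 280.1200 (V=31.2900), down 120.3200 (V=0.0000). Price 14.3741; hedge Δ=0.1958, bond B=-22.4376.
Root portfolio cost Δ·188+B reproduces V0=14.3741.

(0,0): Delta=0.1958 Bond=-22.4376
V0=14.3741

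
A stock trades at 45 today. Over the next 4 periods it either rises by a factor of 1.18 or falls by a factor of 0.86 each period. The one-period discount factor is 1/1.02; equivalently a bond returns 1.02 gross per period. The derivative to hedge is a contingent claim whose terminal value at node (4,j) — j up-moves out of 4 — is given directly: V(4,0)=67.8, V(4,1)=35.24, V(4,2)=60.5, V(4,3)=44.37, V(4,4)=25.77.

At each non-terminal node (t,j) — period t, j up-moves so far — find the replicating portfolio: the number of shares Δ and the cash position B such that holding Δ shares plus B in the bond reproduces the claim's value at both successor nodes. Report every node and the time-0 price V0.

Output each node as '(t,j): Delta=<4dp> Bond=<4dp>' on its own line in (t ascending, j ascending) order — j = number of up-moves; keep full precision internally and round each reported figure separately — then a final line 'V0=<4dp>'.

Risk-neutral probability p* = (R−d)/(u−d) = (1.02−0.86)/(1.18−0.86) = 0.5000.
Terminal payoffs: V(4,0)=67.8000, V(4,1)=35.2400, V(4,2)=60.5000, V(4,3)=44.3700, V(4,4)=25.7700
Node (3,0) S=28.6225: V=(p*·35.2400+(1−p*)·67.8000)/1.02=50.5098; Δ=(35.2400−67.8000)/(33.7746−24.6154)=-3.5549; B=V−Δ·S=152.2598
Node (3,1) S=39.2728: V=(p*·60.5000+(1−p*)·35.2400)/1.02=46.9314; Δ=(60.5000−35.2400)/(46.3419−33.7746)=2.0100; B=V−Δ·S=-32.0061
Node (3,2) S=53.8859: V=(p*·44.3700+(1−p*)·60.5000)/1.02=51.4069; Δ=(44.3700−60.5000)/(63.5853−46.3419)=-0.9354; B=V−Δ·S=101.8131
Node (3,3) S=73.9364: V=(p*·25.7700+(1−p*)·44.3700)/1.02=34.3824; Δ=(25.7700−44.3700)/(87.2450−63.5853)=-0.7861; B=V−Δ·S=92.5074
Node (2,0) S=33.2820: V=(p*·46.9314+(1−p*)·50.5098)/1.02=47.7653; Δ=(46.9314−50.5098)/(39.2728−28.6225)=-0.3360; B=V−Δ·S=58.9479
Node (2,1) S=45.6660: V=(p*·51.4069+(1−p*)·46.9314)/1.02=48.2050; Δ=(51.4069−46.9314)/(53.8859−39.2728)=0.3063; B=V−Δ·S=34.2191
Node (2,2) S=62.6580: V=(p*·34.3824+(1−p*)·51.4069)/1.02=42.0535; Δ=(34.3824−51.4069)/(73.9364−53.8859)=-0.8491; B=V−Δ·S=95.2551
Node (1,0) S=38.7000: V=(p*·48.2050+(1−p*)·47.7653)/1.02=47.0443; Δ=(48.2050−47.7653)/(45.6660−33.2820)=0.0355; B=V−Δ·S=45.6701
Node (1,1) S=53.1000: V=(p*·42.0535+(1−p*)·48.2050)/1.02=44.2444; Δ=(42.0535−48.2050)/(62.6580−45.6660)=-0.3620; B=V−Δ·S=63.4678
Node (0,0) S=45.0000: V=(p*·44.2444+(1−p*)·47.0443)/1.02=44.7493; Δ=(44.2444−47.0443)/(53.1000−38.7000)=-0.1944; B=V−Δ·S=53.4990
Check: Δ(0,0)·S0 + B(0,0) = 44.7493 = V0.

(0,0): Delta=-0.1944 Bond=53.4990
(1,0): Delta=0.0355 Bond=45.6701
(1,1): Delta=-0.3620 Bond=63.4678
(2,0): Delta=-0.3360 Bond=58.9479
(2,1): Delta=0.3063 Bond=34.2191
(2,2): Delta=-0.8491 Bond=95.2551
(3,0): Delta=-3.5549 Bond=152.2598
(3,1): Delta=2.0100 Bond=-32.0061
(3,2): Delta=-0.9354 Bond=101.8131
(3,3): Delta=-0.7861 Bond=92.5074
V0=44.7493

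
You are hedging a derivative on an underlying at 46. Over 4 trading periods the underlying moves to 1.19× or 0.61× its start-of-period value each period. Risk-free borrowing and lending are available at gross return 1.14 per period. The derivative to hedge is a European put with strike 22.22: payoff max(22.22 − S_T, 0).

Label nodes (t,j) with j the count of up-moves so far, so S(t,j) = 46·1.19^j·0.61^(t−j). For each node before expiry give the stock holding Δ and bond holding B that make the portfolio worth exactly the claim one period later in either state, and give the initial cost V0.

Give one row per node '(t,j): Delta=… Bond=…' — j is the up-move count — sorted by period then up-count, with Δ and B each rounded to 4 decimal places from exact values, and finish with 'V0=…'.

(0,0): Delta=-0.0051 Bond=0.2508
(1,0): Delta=-0.0751 Bond=2.2486
(1,1): Delta=-0.0018 Bond=0.1008
(2,0): Delta=-0.8370 Bond=15.6046
(2,1): Delta=-0.0382 Bond=1.3331
(2,2): Delta=0.0000 Bond=0.0000
(3,0): Delta=-1.0000 Bond=19.4912
(3,1): Delta=-0.8291 Bond=17.6287
(3,2): Delta=0.0000 Bond=0.0000
(3,3): Delta=0.0000 Bond=0.0000
V0=0.0141

Under the risk-neutral measure, an up-move has probability p* = (R−d)/(u−d) = 0.9138 and values discount at R = 1.14.
Terminal payoffs: V(4,0)=15.8509, V(4,1)=9.7951, V(4,2)=0.0000, V(4,3)=0.0000, V(4,4)=0.0000
  t=3,j=0: stock 10.4411 → up 12.4249 (V=9.7951), down 6.3691 (V=15.8509). Price 9.0501; hedge Δ=-1.0000, bond B=19.4912.
  t=3,j=1: stock 20.3688 → up 24.2388 (V=0.0000), down 12.4249 (V=9.7951). Price 0.7407; hedge Δ=-0.8291, bond B=17.6287.
  t=3,j=2: stock 39.7358 → up 47.2856 (V=0.0000), down 24.2388 (V=0.0000). Price 0.0000; hedge Δ=0.0000, bond B=0.0000.
  t=3,j=3: stock 77.5173 → up 92.2456 (V=0.0000), down 47.2856 (V=0.0000). Price 0.0000; hedge Δ=0.0000, bond B=0.0000.
  t=2,j=0: stock 17.1166 → up 20.3688 (V=0.7407), down 10.4411 (V=9.0501). Price 1.2781; hedge Δ=-0.8370, bond B=15.6046.
  t=2,j=1: stock 33.3914 → up 39.7358 (V=0.0000), down 20.3688 (V=0.7407). Price 0.0560; hedge Δ=-0.0382, bond B=1.3331.
  t=2,j=2: stock 65.1406 → up 77.5173 (V=0.0000), down 39.7358 (V=0.0000). Price 0.0000; hedge Δ=0.0000, bond B=0.0000.
  t=1,j=0: stock 28.0600 → up 33.3914 (V=0.0560), down 17.1166 (V=1.2781). Price 0.1415; hedge Δ=-0.0751, bond B=2.2486.
  t=1,j=1: stock 54.7400 → up 65.1406 (V=0.0000), down 33.3914 (V=0.0560). Price 0.0042; hedge Δ=-0.0018, bond B=0.1008.
  t=0,j=0: stock 46.0000 → up 54.7400 (V=0.0042), down 28.0600 (V=0.1415). Price 0.0141; hedge Δ=-0.0051, bond B=0.2508.
Root portfolio cost Δ·46+B reproduces V0=0.0141.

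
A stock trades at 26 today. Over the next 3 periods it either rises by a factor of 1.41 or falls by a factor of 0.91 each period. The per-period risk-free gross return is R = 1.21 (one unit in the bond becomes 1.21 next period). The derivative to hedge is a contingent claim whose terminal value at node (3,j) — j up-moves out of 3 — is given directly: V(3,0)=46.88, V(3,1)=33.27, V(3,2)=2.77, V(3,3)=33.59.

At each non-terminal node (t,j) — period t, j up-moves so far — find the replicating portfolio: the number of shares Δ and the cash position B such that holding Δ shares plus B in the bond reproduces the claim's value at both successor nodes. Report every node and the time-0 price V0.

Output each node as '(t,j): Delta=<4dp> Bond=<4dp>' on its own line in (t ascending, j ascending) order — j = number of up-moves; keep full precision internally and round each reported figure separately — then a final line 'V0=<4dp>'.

(0,0): Delta=-0.3007 Bond=19.6902
(1,0): Delta=-1.6588 Bond=55.9580
(1,1): Delta=0.2837 Bond=2.4032
(2,0): Delta=-1.2642 Bond=59.2150
(2,1): Delta=-1.8285 Bond=73.3719
(2,2): Delta=1.1925 Bond=-44.0681
V0=11.8732

Under the risk-neutral measure, an up-move has probability p* = (R−d)/(u−d) = 0.6000 and values discount at R = 1.21.
At expiry t=3: V(3,0)=46.8800, V(3,1)=33.2700, V(3,2)=2.7700, V(3,3)=33.5900
(2,0): S=21.5306. Δ = (V_up−V_dn)/(S_up−S_dn) = (33.2700−46.8800)/(30.3581−19.5928) = -1.2642. V = [p*·33.2700 + (1−p*)·46.8800]/1.21 = 31.9950. B = V − Δ·S = 59.2150.
(2,1): S=33.3606. Δ = (V_up−V_dn)/(S_up−S_dn) = (2.7700−33.2700)/(47.0384−30.3581) = -1.8285. V = [p*·2.7700 + (1−p*)·33.2700]/1.21 = 12.3719. B = V − Δ·S = 73.3719.
(2,2): S=51.6906. Δ = (V_up−V_dn)/(S_up−S_dn) = (33.5900−2.7700)/(72.8837−47.0384) = 1.1925. V = [p*·33.5900 + (1−p*)·2.7700]/1.21 = 17.5719. B = V − Δ·S = -44.0681.
(1,0): S=23.6600. Δ = (V_up−V_dn)/(S_up−S_dn) = (12.3719−31.9950)/(33.3606−21.5306) = -1.6588. V = [p*·12.3719 + (1−p*)·31.9950]/1.21 = 16.7117. B = V − Δ·S = 55.9580.
(1,1): S=36.6600. Δ = (V_up−V_dn)/(S_up−S_dn) = (17.5719−12.3719)/(51.6906−33.3606) = 0.2837. V = [p*·17.5719 + (1−p*)·12.3719]/1.21 = 12.8032. B = V − Δ·S = 2.4032.
(0,0): S=26.0000. Δ = (V_up−V_dn)/(S_up−S_dn) = (12.8032−16.7117)/(36.6600−23.6600) = -0.3007. V = [p*·12.8032 + (1−p*)·16.7117]/1.21 = 11.8732. B = V − Δ·S = 19.6902.
Self-financing check: at every node Δ·S+B equals the discounted successor values.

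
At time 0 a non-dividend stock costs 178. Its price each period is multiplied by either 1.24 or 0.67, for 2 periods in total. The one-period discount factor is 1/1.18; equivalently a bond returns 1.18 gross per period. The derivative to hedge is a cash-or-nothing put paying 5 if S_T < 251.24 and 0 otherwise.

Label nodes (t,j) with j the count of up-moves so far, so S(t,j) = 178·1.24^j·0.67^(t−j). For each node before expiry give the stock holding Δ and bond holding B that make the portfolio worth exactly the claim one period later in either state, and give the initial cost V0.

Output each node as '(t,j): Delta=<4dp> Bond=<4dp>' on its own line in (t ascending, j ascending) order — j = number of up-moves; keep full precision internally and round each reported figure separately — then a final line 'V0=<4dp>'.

The replicating-portfolio and risk-neutral prices coincide; use p* = (1.18−0.67)/(1.24−0.67) = 0.8947 for the latter.
Terminal values V(2,·): V(2,0)=5.0000, V(2,1)=5.0000, V(2,2)=0.0000
(1,0): S=119.2600. Δ = (V_up−V_dn)/(S_up−S_dn) = (5.0000−5.0000)/(147.8824−79.9042) = 0.0000. V = [p*·5.0000 + (1−p*)·5.0000]/1.18 = 4.2373. B = V − Δ·S = 4.2373.
(1,1): S=220.7200. Δ = (V_up−V_dn)/(S_up−S_dn) = (0.0000−5.0000)/(273.6928−147.8824) = -0.0397. V = [p*·0.0000 + (1−p*)·5.0000]/1.18 = 0.4460. B = V − Δ·S = 9.2180.
(0,0): S=178.0000. Δ = (V_up−V_dn)/(S_up−S_dn) = (0.4460−4.2373)/(220.7200−119.2600) = -0.0374. V = [p*·0.4460 + (1−p*)·4.2373]/1.18 = 0.7162. B = V − Δ·S = 7.3675.
The time-0 hedge costs 0.7162, which is the no-arbitrage price.

(0,0): Delta=-0.0374 Bond=7.3675
(1,0): Delta=0.0000 Bond=4.2373
(1,1): Delta=-0.0397 Bond=9.2180
V0=0.7162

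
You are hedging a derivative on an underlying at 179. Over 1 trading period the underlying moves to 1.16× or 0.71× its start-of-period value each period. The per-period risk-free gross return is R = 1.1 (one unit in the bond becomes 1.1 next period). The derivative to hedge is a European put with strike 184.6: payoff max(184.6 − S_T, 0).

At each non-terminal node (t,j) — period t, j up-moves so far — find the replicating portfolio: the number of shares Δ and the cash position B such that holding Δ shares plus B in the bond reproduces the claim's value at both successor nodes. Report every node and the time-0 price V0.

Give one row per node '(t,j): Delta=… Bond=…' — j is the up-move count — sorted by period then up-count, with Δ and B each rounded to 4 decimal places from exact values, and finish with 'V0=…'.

(0,0): Delta=-0.7140 Bond=134.7709
V0=6.9709

The replicating-portfolio and risk-neutral prices coincide; use p* = (1.1−0.71)/(1.16−0.71) = 0.8667 for the latter.
At expiry t=1: V(1,0)=57.5100, V(1,1)=0.0000
  t=0,j=0: stock 179.0000 → up 207.6400 (V=0.0000), down 127.0900 (V=57.5100). Price 6.9709; hedge Δ=-0.7140, bond B=134.7709.
The time-0 hedge costs 6.9709, which is the no-arbitrage price.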